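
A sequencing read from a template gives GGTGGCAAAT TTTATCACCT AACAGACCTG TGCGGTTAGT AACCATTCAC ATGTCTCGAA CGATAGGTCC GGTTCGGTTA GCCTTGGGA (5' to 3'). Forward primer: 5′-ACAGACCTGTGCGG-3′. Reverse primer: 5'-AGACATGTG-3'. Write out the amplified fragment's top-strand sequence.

Forward primer ACAGACCTGTGCGG is found on the top strand at positions 22–35.
Reverse complement of the reverse primer: CACATGTCT. This occurs on the top strand at positions 48–56.
The product is the template from position 22 through 56 (35 bp).

5'-ACAGACCTGTGCGGTTAGTAACCATTCACATGTCT-3'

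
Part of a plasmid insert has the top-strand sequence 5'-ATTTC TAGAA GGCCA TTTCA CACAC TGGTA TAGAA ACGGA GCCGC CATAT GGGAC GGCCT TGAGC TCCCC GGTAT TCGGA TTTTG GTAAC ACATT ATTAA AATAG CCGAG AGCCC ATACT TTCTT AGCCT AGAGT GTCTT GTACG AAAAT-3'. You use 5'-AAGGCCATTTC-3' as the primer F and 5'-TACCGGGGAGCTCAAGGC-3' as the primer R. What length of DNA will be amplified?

Scanning the template, AAGGCCATTTC occurs at positions 9–19; this primer anneals to the bottom strand there with its 3' end pointing downstream.
Taking the reverse complement of TACCGGGGAGCTCAAGGC gives GCCTTGAGCTCCCCGGTA, found at positions 57–74 on the template; the primer anneals here to the top strand with its 3' end pointing upstream.
Product length = (reverse-primer end) − (forward-primer start) + 1 = 74 − 9 + 1 = 66 bp.

66 bp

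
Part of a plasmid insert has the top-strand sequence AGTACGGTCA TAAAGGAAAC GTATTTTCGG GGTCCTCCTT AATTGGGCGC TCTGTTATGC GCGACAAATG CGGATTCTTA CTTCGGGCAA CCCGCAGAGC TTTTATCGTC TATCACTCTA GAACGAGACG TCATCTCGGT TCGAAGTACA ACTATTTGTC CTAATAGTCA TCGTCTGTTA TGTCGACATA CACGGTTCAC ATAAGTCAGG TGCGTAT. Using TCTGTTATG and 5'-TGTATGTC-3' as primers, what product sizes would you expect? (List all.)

142 bp, 19 bp

The forward primer TCTGTTATG matches the top strand at positions 51–59, 174–182.
The reverse primer's reverse complement is GACATACA, matching at positions 185–192.
Each forward site pairs with the reverse site to give a product ending at position 192: sizes 142, 19 bp.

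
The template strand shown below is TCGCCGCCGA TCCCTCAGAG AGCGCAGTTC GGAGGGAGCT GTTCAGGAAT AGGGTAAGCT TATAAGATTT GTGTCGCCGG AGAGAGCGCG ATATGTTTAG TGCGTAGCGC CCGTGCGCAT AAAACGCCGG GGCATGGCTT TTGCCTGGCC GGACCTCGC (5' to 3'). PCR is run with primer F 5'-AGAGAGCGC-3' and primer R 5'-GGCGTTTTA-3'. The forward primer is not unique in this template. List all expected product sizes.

112 bp, 48 bp

The forward primer AGAGAGCGC matches the top strand at positions 17–25, 81–89.
The reverse primer's reverse complement is TAAAACGCC, matching at positions 120–128.
Each forward site pairs with the reverse site to give a product ending at position 128: sizes 112, 48 bp.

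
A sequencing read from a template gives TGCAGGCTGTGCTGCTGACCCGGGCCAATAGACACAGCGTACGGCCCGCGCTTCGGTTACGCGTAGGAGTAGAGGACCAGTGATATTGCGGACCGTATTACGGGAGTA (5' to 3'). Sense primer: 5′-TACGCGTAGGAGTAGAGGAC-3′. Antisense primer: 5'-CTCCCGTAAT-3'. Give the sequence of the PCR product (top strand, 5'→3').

5'-TACGCGTAGGAGTAGAGGACCAGTGATATTGCGGACCGTATTACGGGAG-3'

Scanning the template, TACGCGTAGGAGTAGAGGAC occurs at positions 58–77; this primer anneals to the bottom strand there with its 3' end pointing downstream.
The reverse primer's reverse complement is ATTACGGGAG, which matches the template at positions 97–106.
The product is the template from position 58 through 106 (49 bp).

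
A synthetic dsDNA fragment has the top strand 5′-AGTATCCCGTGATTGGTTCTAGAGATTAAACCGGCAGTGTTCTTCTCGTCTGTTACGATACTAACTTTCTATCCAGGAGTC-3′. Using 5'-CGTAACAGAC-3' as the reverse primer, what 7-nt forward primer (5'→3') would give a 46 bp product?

The reverse primer's reverse complement GTCTGTTACG matches the template at positions 48–57, so the product ends at position 57.
A 46 bp product then starts at position 57 − 46 + 1 = 12.
The forward primer is identical to the top strand there: ATTGGTT.

5'-ATTGGTT-3'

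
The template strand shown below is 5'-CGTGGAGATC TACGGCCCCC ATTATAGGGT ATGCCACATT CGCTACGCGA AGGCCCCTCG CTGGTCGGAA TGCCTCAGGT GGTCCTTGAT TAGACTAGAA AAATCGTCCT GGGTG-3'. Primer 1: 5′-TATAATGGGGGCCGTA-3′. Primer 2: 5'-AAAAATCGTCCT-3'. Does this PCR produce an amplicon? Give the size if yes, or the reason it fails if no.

No product — the primers' 3' ends point away from each other.

Primer 1 (TATAATGGGGGCCGTA) has reverse complement TACGGCCCCCATTATA, which matches the top strand at positions 11–26; primer 1 anneals to the top strand there with its 3' end pointing upstream toward position 11.
Primer 2 (AAAAATCGTCCT) matches the top strand directly at positions 99–110; it anneals to the bottom strand with its 3' end pointing downstream toward position 110.
The 3' ends diverge (primer 1 extends toward position 1, primer 2 toward position 115), so the primers never converge on a shared product.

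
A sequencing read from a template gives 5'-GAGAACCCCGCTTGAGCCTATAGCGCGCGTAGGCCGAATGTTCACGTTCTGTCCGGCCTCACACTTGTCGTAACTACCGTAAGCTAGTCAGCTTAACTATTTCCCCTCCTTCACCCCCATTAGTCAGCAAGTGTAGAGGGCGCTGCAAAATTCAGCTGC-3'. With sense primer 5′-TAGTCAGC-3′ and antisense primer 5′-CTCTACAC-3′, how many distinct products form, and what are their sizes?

The forward primer TAGTCAGC matches the top strand at positions 85–92, 121–128.
The reverse primer's reverse complement is GTGTAGAG, matching at positions 131–138.
Each forward site pairs with the reverse site to give a product ending at position 138: sizes 54, 18 bp.

Two products: 54 bp, 18 bp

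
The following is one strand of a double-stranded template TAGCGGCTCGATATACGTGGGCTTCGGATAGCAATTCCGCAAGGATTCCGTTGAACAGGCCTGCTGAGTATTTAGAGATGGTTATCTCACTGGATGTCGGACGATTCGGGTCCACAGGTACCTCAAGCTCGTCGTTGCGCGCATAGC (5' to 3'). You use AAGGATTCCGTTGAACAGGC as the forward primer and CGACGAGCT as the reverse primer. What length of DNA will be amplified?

Scanning the template, AAGGATTCCGTTGAACAGGC occurs at positions 41–60; this primer anneals to the bottom strand there with its 3' end pointing downstream.
The reverse primer's reverse complement is AGCTCGTCG, which matches the template at positions 126–134.
Amplicon spans positions 41–134: 94 bp.

94 bp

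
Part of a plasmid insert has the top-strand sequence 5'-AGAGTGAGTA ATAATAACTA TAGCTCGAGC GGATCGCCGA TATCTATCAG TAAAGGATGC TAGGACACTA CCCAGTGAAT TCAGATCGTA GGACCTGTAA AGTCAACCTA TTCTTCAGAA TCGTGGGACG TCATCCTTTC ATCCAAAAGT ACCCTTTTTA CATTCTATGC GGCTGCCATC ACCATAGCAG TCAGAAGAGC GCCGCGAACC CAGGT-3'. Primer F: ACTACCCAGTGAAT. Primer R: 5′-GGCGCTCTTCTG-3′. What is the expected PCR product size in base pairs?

137 bp

Scanning the template, ACTACCCAGTGAAT occurs at positions 67–80; this primer anneals to the bottom strand there with its 3' end pointing downstream.
Taking the reverse complement of GGCGCTCTTCTG gives CAGAAGAGCGCC, found at positions 192–203 on the template; the primer anneals here to the top strand with its 3' end pointing upstream.
Amplicon spans positions 67–203: 137 bp.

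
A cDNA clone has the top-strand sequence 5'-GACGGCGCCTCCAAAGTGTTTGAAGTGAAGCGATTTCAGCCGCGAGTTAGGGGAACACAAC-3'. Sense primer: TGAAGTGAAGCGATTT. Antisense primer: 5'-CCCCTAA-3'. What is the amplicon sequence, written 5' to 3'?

Forward primer TGAAGTGAAGCGATTT is found on the top strand at positions 21–36.
The reverse primer's reverse complement is TTAGGGG, which matches the template at positions 47–53.
The product is the template from position 21 through 53 (33 bp).

5'-TGAAGTGAAGCGATTTCAGCCGCGAGTTAGGGG-3'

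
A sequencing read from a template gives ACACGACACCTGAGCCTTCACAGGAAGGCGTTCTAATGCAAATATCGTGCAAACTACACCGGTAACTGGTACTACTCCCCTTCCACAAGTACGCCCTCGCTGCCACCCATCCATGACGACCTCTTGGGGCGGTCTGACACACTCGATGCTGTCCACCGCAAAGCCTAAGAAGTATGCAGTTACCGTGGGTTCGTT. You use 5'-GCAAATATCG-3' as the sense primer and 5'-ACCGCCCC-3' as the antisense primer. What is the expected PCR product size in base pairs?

Scanning the template, GCAAATATCG occurs at positions 38–47; this primer anneals to the bottom strand there with its 3' end pointing downstream.
The reverse primer's reverse complement is GGGGCGGT, which matches the template at positions 126–133.
Amplicon spans positions 38–133: 96 bp.

96 bp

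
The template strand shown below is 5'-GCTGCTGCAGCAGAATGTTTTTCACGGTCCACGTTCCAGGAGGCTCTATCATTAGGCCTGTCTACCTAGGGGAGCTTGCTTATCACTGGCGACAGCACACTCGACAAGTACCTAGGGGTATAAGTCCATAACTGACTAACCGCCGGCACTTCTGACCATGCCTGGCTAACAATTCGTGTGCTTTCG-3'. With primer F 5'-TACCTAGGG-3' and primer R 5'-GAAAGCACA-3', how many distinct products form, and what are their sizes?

Two products: 123 bp, 77 bp

The forward primer TACCTAGGG matches the top strand at positions 63–71, 109–117.
The reverse primer's reverse complement is TGTGCTTTC, matching at positions 177–185.
Each forward site pairs with the reverse site to give a product ending at position 185: sizes 123, 77 bp.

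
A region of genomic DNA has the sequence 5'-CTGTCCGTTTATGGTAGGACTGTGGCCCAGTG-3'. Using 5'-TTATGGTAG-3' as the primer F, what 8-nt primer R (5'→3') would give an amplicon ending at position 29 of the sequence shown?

The forward primer binds at positions 9–17; the product's 3' end on the top strand is position 29.
The reverse primer anneals to the top strand over positions 22–29, i.e. to GTGGCCCA.
Its sequence written 5'→3' is the reverse complement: TGGGCCAC.

5'-TGGGCCAC-3'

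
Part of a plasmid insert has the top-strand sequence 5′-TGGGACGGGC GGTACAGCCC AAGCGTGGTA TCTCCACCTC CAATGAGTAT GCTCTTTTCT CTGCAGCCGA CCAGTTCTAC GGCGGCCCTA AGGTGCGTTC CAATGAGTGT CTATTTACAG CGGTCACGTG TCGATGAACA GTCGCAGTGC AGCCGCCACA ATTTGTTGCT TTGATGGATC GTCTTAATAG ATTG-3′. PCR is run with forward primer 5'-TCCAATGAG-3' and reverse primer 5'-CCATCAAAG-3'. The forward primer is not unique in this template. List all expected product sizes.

139 bp, 79 bp

The forward primer TCCAATGAG matches the top strand at positions 39–47, 99–107.
The reverse primer's reverse complement is CTTTGATGG, matching at positions 169–177.
Each forward site pairs with the reverse site to give a product ending at position 177: sizes 139, 79 bp.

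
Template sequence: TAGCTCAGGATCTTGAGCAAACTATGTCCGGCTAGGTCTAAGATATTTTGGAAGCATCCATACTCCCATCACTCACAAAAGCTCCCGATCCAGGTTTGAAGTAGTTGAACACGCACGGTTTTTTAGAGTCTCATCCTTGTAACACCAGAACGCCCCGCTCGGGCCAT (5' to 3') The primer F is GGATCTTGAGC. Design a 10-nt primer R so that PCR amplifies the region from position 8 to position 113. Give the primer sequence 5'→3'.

5'-CGTGTTCAAC-3'

The product's 3' end on the top strand is position 113.
The reverse primer anneals to the top strand over positions 104–113, i.e. to GTTGAACACG.
Its sequence written 5'→3' is the reverse complement: CGTGTTCAAC.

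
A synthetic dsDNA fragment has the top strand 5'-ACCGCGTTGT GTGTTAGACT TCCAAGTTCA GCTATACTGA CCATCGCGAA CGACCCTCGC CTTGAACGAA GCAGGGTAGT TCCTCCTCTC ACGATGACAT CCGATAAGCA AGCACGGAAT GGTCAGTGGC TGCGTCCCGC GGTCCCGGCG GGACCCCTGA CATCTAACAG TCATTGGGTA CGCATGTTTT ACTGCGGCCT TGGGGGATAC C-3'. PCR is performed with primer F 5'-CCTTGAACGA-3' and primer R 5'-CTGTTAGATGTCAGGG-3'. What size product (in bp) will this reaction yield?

111 bp

Scanning the template, CCTTGAACGA occurs at positions 60–69; this primer anneals to the bottom strand there with its 3' end pointing downstream.
Reverse complement of the reverse primer: CCCTGACATCTAACAG. This occurs on the top strand at positions 155–170.
Product length = (reverse-primer end) − (forward-primer start) + 1 = 170 − 60 + 1 = 111 bp.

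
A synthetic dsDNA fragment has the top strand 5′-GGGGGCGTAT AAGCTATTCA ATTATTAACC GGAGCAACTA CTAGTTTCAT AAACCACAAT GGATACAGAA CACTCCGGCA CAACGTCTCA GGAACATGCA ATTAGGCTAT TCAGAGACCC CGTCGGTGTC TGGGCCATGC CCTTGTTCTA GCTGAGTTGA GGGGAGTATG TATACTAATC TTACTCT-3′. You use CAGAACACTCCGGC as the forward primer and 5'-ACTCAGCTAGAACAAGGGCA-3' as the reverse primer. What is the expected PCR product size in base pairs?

The forward primer matches the template at positions 66–79.
The reverse primer's reverse complement is TGCCCTTGTTCTAGCTGAGT, which matches the template at positions 138–157.
Product length = (reverse-primer end) − (forward-primer start) + 1 = 157 − 66 + 1 = 92 bp.

92 bp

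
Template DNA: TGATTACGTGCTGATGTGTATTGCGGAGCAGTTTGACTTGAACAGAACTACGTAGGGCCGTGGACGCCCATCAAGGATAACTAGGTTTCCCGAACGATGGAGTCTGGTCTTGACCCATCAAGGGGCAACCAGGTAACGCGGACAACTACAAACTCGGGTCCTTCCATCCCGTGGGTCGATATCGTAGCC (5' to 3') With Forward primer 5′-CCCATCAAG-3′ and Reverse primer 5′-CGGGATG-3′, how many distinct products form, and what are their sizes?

Two products: 105 bp, 58 bp

The forward primer CCCATCAAG matches the top strand at positions 67–75, 114–122.
The reverse primer's reverse complement is CATCCCG, matching at positions 165–171.
Each forward site pairs with the reverse site to give a product ending at position 171: sizes 105, 58 bp.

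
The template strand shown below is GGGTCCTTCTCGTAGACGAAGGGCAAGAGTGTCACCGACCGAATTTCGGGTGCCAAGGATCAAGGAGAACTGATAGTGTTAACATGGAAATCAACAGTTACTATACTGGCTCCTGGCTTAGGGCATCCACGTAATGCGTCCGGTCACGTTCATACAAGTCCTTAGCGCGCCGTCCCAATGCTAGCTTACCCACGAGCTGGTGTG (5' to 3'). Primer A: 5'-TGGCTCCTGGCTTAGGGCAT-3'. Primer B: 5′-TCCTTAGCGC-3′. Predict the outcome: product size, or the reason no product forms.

No product — both primers anneal to the same strand and extend in the same direction.

Primer A (TGGCTCCTGGCTTAGGGCAT) matches the top strand at positions 107–126 (3' end points downstream).
Primer B (TCCTTAGCGC) also matches the top strand directly, at positions 159–168 — its reverse complement GCGCTAAGGA is not present.
Both primers anneal to the bottom strand with 3' ends pointing the same way, so neither can prime synthesis back toward the other.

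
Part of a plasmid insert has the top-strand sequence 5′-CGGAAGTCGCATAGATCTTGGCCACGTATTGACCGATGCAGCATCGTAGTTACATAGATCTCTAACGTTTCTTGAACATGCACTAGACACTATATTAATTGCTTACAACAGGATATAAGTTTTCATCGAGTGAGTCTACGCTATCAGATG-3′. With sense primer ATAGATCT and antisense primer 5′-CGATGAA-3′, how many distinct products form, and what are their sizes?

Two products: 118 bp, 75 bp

The forward primer ATAGATCT matches the top strand at positions 11–18, 54–61.
The reverse primer's reverse complement is TTCATCG, matching at positions 122–128.
Each forward site pairs with the reverse site to give a product ending at position 128: sizes 118, 75 bp.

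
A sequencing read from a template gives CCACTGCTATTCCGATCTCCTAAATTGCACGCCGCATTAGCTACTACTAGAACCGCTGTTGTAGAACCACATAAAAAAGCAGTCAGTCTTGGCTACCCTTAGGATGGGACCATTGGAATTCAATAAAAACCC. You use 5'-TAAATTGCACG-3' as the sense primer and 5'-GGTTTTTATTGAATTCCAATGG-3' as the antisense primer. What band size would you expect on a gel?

111 bp

Scanning the template, TAAATTGCACG occurs at positions 21–31; this primer anneals to the bottom strand there with its 3' end pointing downstream.
Reverse complement of the reverse primer: CCATTGGAATTCAATAAAAACC. This occurs on the top strand at positions 110–131.
Amplicon spans positions 21–131: 111 bp.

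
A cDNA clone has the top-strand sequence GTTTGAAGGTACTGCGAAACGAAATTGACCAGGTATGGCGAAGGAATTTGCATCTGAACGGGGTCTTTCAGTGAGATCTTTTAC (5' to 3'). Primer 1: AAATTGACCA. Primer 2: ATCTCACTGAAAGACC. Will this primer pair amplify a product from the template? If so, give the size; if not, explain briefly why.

Yes — a 56 bp product.

Primer 1 (AAATTGACCA) matches the top strand at positions 22–31; it acts as a forward primer.
Primer 2's reverse complement is GGTCTTTCAGTGAGAT, matching the top strand at positions 62–77; it acts as a reverse primer.
The 3' ends face each other across positions 22–77, giving a 56 bp product.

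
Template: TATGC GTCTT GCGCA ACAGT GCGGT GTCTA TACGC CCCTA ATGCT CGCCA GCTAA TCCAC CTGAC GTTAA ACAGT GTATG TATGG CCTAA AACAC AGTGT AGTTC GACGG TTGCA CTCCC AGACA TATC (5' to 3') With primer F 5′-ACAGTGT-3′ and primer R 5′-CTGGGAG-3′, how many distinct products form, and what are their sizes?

The forward primer ACAGTGT matches the top strand at positions 71–77, 94–100.
The reverse primer's reverse complement is CTCCCAG, matching at positions 116–122.
Each forward site pairs with the reverse site to give a product ending at position 122: sizes 52, 29 bp.

Two products: 52 bp, 29 bp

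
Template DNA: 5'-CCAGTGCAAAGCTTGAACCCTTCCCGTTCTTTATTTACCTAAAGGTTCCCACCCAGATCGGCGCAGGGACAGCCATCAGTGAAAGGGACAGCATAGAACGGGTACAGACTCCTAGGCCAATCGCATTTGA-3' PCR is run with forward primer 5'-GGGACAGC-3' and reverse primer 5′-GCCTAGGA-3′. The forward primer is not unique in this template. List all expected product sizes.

52 bp, 33 bp

The forward primer GGGACAGC matches the top strand at positions 66–73, 85–92.
The reverse primer's reverse complement is TCCTAGGC, matching at positions 110–117.
Each forward site pairs with the reverse site to give a product ending at position 117: sizes 52, 33 bp.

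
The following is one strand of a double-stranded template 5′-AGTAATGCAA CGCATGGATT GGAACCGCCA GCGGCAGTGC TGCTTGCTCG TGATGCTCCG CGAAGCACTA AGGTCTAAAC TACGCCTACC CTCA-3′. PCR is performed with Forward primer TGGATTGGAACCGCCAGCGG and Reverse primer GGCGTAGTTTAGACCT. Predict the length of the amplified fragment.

72 bp

Scanning the template, TGGATTGGAACCGCCAGCGG occurs at positions 15–34; this primer anneals to the bottom strand there with its 3' end pointing downstream.
The reverse primer's reverse complement is AGGTCTAAACTACGCC, which matches the template at positions 71–86.
Product length = (reverse-primer end) − (forward-primer start) + 1 = 86 − 15 + 1 = 72 bp.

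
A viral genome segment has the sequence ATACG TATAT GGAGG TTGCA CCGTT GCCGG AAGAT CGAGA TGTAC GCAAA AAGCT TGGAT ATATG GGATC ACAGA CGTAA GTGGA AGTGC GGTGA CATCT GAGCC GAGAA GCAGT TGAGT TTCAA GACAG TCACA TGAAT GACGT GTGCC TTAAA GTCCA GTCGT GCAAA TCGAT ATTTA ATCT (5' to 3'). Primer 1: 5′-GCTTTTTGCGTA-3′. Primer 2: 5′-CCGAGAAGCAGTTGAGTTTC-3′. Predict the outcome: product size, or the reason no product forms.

No product — the primers' 3' ends point away from each other.

Primer 1 (GCTTTTTGCGTA) has reverse complement TACGCAAAAAGC, which matches the top strand at positions 43–54; primer 1 anneals to the top strand there with its 3' end pointing upstream toward position 43.
Primer 2 (CCGAGAAGCAGTTGAGTTTC) matches the top strand directly at positions 104–123; it anneals to the bottom strand with its 3' end pointing downstream toward position 123.
The 3' ends diverge (primer 1 extends toward position 1, primer 2 toward position 184), so the primers never converge on a shared product.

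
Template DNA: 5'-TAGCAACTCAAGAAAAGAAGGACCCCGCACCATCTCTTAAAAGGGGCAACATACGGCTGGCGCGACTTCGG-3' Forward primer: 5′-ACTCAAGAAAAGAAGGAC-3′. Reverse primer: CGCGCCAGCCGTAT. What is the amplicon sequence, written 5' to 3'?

Forward primer ACTCAAGAAAAGAAGGAC is found on the top strand at positions 6–23.
Reverse complement of the reverse primer: ATACGGCTGGCGCG. This occurs on the top strand at positions 51–64.
The product is the template from position 6 through 64 (59 bp).

5'-ACTCAAGAAAAGAAGGACCCCGCACCATCTCTTAAAAGGGGCAACATACGGCTGGCGCG-3'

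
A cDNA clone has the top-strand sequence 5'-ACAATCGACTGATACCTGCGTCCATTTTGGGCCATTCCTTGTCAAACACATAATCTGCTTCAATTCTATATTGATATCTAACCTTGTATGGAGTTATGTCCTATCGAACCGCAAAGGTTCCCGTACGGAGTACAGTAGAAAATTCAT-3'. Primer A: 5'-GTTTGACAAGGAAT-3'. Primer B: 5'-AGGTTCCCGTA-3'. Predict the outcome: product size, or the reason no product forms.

No product — the primers' 3' ends point away from each other.

Primer A (GTTTGACAAGGAAT) has reverse complement ATTCCTTGTCAAAC, which matches the top strand at positions 34–47; primer A anneals to the top strand there with its 3' end pointing upstream toward position 34.
Primer B (AGGTTCCCGTA) matches the top strand directly at positions 115–125; it anneals to the bottom strand with its 3' end pointing downstream toward position 125.
The 3' ends diverge (primer A extends toward position 1, primer B toward position 147), so the primers never converge on a shared product.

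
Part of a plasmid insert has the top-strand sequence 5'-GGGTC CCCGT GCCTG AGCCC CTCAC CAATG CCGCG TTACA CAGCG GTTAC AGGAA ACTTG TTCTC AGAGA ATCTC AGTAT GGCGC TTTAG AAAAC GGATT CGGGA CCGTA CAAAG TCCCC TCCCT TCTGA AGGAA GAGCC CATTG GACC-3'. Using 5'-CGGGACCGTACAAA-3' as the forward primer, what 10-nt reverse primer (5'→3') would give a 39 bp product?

5'-GCTCTTCCTT-3'

The forward primer binds at positions 101–114, so a 39 bp product ends at position 101 + 39 − 1 = 139.
The reverse primer anneals to the top strand over positions 130–139, i.e. to AAGGAAGAGC.
Its sequence written 5'→3' is the reverse complement: GCTCTTCCTT.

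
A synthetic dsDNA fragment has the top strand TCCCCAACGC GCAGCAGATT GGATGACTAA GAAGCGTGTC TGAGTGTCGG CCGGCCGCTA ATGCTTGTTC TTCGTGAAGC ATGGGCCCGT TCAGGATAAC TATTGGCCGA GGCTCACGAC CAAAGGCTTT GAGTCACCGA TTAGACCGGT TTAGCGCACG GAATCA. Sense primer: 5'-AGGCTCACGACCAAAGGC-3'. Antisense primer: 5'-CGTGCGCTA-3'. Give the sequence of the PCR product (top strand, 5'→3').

5'-AGGCTCACGACCAAAGGCTTTGAGTCACCGATTAGACCGGTTTAGCGCACG-3'

Scanning the template, AGGCTCACGACCAAAGGC occurs at positions 110–127; this primer anneals to the bottom strand there with its 3' end pointing downstream.
The reverse primer's reverse complement is TAGCGCACG, which matches the template at positions 152–160.
The product is the template from position 110 through 160 (51 bp).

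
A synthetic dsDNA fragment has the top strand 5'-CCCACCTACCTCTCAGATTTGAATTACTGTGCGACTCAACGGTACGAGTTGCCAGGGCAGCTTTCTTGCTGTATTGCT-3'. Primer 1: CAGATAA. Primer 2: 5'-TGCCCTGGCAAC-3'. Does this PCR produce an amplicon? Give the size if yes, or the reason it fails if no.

Primer 1 (CAGATAA) does not match the top strand, and its reverse complement TTATCTG does not match either.
With no annealing site for primer 1, no amplification occurs.

No product — primer 1 has no binding site in the template.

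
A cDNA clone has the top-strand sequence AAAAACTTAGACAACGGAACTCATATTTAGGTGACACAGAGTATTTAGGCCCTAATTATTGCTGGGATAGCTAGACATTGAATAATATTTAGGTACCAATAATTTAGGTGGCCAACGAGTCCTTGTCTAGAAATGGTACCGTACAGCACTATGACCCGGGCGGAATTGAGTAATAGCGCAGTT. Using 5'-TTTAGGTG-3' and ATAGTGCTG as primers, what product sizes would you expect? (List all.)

The forward primer TTTAGGTG matches the top strand at positions 26–33, 103–110.
The reverse primer's reverse complement is CAGCACTAT, matching at positions 144–152.
Each forward site pairs with the reverse site to give a product ending at position 152: sizes 127, 50 bp.

127 bp, 50 bp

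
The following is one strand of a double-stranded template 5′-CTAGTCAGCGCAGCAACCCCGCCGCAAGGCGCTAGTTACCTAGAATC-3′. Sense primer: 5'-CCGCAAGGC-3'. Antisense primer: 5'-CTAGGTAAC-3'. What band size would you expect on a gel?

Scanning the template, CCGCAAGGC occurs at positions 22–30; this primer anneals to the bottom strand there with its 3' end pointing downstream.
Reverse complement of the reverse primer: GTTACCTAG. This occurs on the top strand at positions 35–43.
The product runs from position 22 to position 43, so its length is 43 − 22 + 1 = 22 bp.

22 bp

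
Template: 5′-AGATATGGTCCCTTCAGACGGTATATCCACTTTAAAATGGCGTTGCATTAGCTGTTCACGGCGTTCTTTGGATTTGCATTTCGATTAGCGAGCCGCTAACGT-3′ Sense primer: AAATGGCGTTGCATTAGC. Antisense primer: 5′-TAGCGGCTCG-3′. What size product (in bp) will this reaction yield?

64 bp

The forward primer matches the template at positions 35–52.
The reverse primer's reverse complement is CGAGCCGCTA, which matches the template at positions 89–98.
The product runs from position 35 to position 98, so its length is 98 − 35 + 1 = 64 bp.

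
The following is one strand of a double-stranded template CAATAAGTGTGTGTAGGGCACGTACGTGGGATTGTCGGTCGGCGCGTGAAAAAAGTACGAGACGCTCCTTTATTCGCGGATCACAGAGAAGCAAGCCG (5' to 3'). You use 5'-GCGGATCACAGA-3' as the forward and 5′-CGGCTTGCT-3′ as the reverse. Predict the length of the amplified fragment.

23 bp

Forward primer GCGGATCACAGA is found on the top strand at positions 76–87.
Taking the reverse complement of CGGCTTGCT gives AGCAAGCCG, found at positions 90–98 on the template; the primer anneals here to the top strand with its 3' end pointing upstream.
The product runs from position 76 to position 98, so its length is 98 − 76 + 1 = 23 bp.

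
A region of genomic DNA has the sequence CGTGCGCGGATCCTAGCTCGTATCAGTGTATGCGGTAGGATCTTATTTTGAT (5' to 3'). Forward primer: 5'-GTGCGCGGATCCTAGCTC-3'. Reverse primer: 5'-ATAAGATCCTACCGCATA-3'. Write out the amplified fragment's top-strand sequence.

5'-GTGCGCGGATCCTAGCTCGTATCAGTGTATGCGGTAGGATCTTAT-3'

The forward primer matches the template at positions 2–19.
Reverse complement of the reverse primer: TATGCGGTAGGATCTTAT. This occurs on the top strand at positions 29–46.
The product is the template from position 2 through 46 (45 bp).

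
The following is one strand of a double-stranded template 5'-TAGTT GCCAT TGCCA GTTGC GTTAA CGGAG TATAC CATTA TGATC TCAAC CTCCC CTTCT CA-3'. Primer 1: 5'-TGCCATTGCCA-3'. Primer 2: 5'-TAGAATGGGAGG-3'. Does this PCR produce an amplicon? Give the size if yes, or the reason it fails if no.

No product — primer 2 has no binding site in the template.

Primer 2 (TAGAATGGGAGG) does not match the top strand, and its reverse complement CCTCCCATTCTA does not match either.
With no annealing site for primer 2, no amplification occurs.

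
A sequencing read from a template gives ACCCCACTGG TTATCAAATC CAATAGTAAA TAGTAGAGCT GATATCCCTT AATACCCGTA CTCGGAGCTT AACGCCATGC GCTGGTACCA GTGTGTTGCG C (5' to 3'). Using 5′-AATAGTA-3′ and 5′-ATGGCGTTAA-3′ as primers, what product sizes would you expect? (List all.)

57 bp, 50 bp

The forward primer AATAGTA matches the top strand at positions 22–28, 29–35.
The reverse primer's reverse complement is TTAACGCCAT, matching at positions 69–78.
Each forward site pairs with the reverse site to give a product ending at position 78: sizes 57, 50 bp.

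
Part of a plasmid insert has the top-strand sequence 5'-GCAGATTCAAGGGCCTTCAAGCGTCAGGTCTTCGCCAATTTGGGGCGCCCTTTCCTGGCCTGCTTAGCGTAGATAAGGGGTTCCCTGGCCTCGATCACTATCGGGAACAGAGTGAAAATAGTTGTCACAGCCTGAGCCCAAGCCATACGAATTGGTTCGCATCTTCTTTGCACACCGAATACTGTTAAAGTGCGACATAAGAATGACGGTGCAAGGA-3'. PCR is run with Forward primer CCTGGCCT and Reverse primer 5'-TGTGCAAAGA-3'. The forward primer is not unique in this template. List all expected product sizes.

The forward primer CCTGGCCT matches the top strand at positions 54–61, 84–91.
The reverse primer's reverse complement is TCTTTGCACA, matching at positions 165–174.
Each forward site pairs with the reverse site to give a product ending at position 174: sizes 121, 91 bp.

121 bp, 91 bp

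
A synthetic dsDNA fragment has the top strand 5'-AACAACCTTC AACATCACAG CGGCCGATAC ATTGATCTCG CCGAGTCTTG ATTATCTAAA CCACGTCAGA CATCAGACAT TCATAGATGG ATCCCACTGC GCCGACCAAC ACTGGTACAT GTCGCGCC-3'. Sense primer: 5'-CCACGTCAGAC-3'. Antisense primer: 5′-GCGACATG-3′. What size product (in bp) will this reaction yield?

65 bp

Scanning the template, CCACGTCAGAC occurs at positions 61–71; this primer anneals to the bottom strand there with its 3' end pointing downstream.
The reverse primer's reverse complement is CATGTCGC, which matches the template at positions 118–125.
Amplicon spans positions 61–125: 65 bp.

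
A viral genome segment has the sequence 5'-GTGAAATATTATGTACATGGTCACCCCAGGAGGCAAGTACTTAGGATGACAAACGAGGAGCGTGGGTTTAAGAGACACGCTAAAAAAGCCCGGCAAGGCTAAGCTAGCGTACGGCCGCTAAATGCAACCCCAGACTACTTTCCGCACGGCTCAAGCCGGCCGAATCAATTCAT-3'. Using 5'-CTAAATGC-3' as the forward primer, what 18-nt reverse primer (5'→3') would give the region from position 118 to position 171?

5'-GAATTGATTCGGCCGGCT-3'

The product's 3' end on the top strand is position 171.
The reverse primer anneals to the top strand over positions 154–171, i.e. to AGCCGGCCGAATCAATTC.
Its sequence written 5'→3' is the reverse complement: GAATTGATTCGGCCGGCT.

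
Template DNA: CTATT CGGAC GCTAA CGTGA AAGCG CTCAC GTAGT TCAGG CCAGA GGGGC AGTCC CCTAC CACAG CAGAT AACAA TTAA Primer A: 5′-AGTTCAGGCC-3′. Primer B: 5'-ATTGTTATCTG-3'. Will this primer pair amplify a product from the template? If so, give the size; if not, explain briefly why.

Primer A (AGTTCAGGCC) matches the top strand at positions 33–42; it acts as a forward primer.
Primer B's reverse complement is CAGATAACAAT, matching the top strand at positions 66–76; it acts as a reverse primer.
The 3' ends face each other across positions 33–76, giving a 44 bp product.

Yes — a 44 bp product.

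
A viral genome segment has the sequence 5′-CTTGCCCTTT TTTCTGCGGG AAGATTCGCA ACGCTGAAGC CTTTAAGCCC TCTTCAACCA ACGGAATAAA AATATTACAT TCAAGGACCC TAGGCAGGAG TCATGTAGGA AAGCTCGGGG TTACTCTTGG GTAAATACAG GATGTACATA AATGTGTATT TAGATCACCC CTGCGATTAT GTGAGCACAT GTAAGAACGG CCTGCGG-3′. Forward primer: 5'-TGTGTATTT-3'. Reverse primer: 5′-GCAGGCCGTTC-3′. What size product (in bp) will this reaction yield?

53 bp

Forward primer TGTGTATTT is found on the top strand at positions 153–161.
Reverse complement of the reverse primer: GAACGGCCTGC. This occurs on the top strand at positions 195–205.
The product runs from position 153 to position 205, so its length is 205 − 153 + 1 = 53 bp.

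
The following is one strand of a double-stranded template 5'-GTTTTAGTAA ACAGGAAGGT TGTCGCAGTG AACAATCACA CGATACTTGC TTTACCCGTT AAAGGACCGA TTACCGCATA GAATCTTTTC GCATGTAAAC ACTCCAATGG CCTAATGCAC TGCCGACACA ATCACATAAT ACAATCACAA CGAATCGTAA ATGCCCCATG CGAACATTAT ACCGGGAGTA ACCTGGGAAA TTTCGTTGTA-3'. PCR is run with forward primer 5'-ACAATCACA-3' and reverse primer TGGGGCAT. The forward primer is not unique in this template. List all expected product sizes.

137 bp, 41 bp, 28 bp

The forward primer ACAATCACA matches the top strand at positions 32–40, 128–136, 141–149.
The reverse primer's reverse complement is ATGCCCCA, matching at positions 161–168.
Each forward site pairs with the reverse site to give a product ending at position 168: sizes 137, 41, 28 bp.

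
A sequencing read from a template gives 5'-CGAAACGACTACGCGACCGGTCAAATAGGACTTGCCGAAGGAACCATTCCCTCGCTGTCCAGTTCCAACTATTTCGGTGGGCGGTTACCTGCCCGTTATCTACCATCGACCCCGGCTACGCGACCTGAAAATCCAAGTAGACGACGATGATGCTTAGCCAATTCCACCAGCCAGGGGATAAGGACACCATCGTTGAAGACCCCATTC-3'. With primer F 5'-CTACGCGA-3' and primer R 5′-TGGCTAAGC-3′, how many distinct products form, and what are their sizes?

The forward primer CTACGCGA matches the top strand at positions 9–16, 116–123.
The reverse primer's reverse complement is GCTTAGCCA, matching at positions 152–160.
Each forward site pairs with the reverse site to give a product ending at position 160: sizes 152, 45 bp.

Two products: 152 bp, 45 bp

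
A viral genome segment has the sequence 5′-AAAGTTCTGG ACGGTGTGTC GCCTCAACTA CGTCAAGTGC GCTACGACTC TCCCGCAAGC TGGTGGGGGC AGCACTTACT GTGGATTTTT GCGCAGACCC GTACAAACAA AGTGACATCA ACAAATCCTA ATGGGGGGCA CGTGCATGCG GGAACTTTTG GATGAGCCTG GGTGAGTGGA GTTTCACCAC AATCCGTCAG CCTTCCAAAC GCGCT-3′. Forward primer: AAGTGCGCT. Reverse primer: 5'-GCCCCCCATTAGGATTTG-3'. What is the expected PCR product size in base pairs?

105 bp

The forward primer matches the template at positions 35–43.
The reverse primer's reverse complement is CAAATCCTAATGGGGGGC, which matches the template at positions 122–139.
The product runs from position 35 to position 139, so its length is 139 − 35 + 1 = 105 bp.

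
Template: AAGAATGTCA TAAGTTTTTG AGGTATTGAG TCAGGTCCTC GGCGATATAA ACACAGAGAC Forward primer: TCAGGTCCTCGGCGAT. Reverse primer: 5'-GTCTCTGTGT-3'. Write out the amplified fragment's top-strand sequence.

5'-TCAGGTCCTCGGCGATATAAACACAGAGAC-3'

The forward primer matches the template at positions 31–46.
The reverse primer's reverse complement is ACACAGAGAC, which matches the template at positions 51–60.
The product is the template from position 31 through 60 (30 bp).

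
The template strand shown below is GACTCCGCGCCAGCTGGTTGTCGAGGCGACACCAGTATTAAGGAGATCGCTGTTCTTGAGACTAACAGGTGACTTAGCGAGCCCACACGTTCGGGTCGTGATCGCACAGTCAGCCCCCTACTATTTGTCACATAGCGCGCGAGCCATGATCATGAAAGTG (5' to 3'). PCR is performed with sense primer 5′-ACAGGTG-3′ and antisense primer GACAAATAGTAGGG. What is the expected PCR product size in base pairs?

65 bp

The forward primer matches the template at positions 65–71.
Taking the reverse complement of GACAAATAGTAGGG gives CCCTACTATTTGTC, found at positions 116–129 on the template; the primer anneals here to the top strand with its 3' end pointing upstream.
Product length = (reverse-primer end) − (forward-primer start) + 1 = 129 − 65 + 1 = 65 bp.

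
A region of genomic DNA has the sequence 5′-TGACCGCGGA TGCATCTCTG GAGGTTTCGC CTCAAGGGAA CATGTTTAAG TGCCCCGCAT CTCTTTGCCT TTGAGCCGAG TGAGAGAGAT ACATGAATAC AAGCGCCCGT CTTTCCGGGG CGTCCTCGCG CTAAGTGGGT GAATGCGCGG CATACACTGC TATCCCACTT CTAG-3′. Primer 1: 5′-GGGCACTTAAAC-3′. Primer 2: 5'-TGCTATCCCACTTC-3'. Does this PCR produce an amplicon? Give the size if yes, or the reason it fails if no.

No product — the primers' 3' ends point away from each other.

Primer 1 (GGGCACTTAAAC) has reverse complement GTTTAAGTGCCC, which matches the top strand at positions 44–55; primer 1 anneals to the top strand there with its 3' end pointing upstream toward position 44.
Primer 2 (TGCTATCCCACTTC) matches the top strand directly at positions 158–171; it anneals to the bottom strand with its 3' end pointing downstream toward position 171.
The 3' ends diverge (primer 1 extends toward position 1, primer 2 toward position 174), so the primers never converge on a shared product.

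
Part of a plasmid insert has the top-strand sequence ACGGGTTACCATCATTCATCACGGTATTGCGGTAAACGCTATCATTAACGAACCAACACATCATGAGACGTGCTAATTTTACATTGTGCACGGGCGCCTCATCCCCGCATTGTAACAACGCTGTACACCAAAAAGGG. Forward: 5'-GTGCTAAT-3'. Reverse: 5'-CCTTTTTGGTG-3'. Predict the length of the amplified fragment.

Scanning the template, GTGCTAAT occurs at positions 70–77; this primer anneals to the bottom strand there with its 3' end pointing downstream.
Taking the reverse complement of CCTTTTTGGTG gives CACCAAAAAGG, found at positions 126–136 on the template; the primer anneals here to the top strand with its 3' end pointing upstream.
Product length = (reverse-primer end) − (forward-primer start) + 1 = 136 − 70 + 1 = 67 bp.

67 bp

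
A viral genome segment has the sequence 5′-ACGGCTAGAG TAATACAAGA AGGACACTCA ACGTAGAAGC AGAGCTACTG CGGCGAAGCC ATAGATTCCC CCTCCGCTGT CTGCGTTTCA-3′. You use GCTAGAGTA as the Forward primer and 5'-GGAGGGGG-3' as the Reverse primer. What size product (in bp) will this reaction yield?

72 bp

The forward primer matches the template at positions 4–12.
Reverse complement of the reverse primer: CCCCCTCC. This occurs on the top strand at positions 68–75.
The product runs from position 4 to position 75, so its length is 75 − 4 + 1 = 72 bp.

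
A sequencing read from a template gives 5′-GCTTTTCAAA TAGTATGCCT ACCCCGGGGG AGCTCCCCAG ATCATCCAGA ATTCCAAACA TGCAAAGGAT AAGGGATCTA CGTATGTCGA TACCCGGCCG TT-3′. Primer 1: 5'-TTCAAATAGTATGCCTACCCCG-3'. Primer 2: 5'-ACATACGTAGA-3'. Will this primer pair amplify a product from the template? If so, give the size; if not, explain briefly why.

Primer 1 (TTCAAATAGTATGCCTACCCCG) matches the top strand at positions 5–26; it acts as a forward primer.
Primer 2's reverse complement is TCTACGTATGT, matching the top strand at positions 77–87; it acts as a reverse primer.
The 3' ends face each other across positions 5–87, giving an 83 bp product.

Yes — an 83 bp product.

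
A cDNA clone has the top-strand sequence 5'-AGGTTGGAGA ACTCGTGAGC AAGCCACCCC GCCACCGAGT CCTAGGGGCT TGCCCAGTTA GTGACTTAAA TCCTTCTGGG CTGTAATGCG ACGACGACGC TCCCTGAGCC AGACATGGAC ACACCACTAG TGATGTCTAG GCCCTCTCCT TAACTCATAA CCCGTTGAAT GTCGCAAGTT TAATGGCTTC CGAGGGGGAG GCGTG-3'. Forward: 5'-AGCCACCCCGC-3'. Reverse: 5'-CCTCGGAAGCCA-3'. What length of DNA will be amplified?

174 bp

The forward primer matches the template at positions 22–32.
The reverse primer's reverse complement is TGGCTTCCGAGG, which matches the template at positions 184–195.
Product length = (reverse-primer end) − (forward-primer start) + 1 = 195 − 22 + 1 = 174 bp.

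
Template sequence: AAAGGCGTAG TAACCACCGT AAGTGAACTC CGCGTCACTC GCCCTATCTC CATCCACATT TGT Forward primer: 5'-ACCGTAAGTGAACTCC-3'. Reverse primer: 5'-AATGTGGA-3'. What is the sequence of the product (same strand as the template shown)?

5'-ACCGTAAGTGAACTCCGCGTCACTCGCCCTATCTCCATCCACATT-3'

Scanning the template, ACCGTAAGTGAACTCC occurs at positions 16–31; this primer anneals to the bottom strand there with its 3' end pointing downstream.
Reverse complement of the reverse primer: TCCACATT. This occurs on the top strand at positions 53–60.
The product is the template from position 16 through 60 (45 bp).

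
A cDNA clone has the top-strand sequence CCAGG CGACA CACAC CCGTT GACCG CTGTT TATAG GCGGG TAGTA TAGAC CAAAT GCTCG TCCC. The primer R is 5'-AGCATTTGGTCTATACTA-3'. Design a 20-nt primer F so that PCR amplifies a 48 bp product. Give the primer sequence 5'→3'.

5'-CACACCCGTTGACCGCTGTT-3'

The reverse primer's reverse complement TAGTATAGACCAAATGCT matches the template at positions 41–58, so the product ends at position 58.
A 48 bp product then starts at position 58 − 48 + 1 = 11.
The forward primer is identical to the top strand there: CACACCCGTTGACCGCTGTT.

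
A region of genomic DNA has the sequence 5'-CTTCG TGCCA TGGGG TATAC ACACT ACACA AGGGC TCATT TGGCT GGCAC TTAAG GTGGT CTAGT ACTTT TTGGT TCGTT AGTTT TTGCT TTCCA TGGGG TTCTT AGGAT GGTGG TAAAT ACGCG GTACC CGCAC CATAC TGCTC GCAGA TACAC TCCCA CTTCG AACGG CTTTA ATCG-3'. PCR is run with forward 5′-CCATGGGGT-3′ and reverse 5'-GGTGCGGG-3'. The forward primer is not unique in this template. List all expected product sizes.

129 bp, 44 bp

The forward primer CCATGGGGT matches the top strand at positions 8–16, 93–101.
The reverse primer's reverse complement is CCCGCACC, matching at positions 129–136.
Each forward site pairs with the reverse site to give a product ending at position 136: sizes 129, 44 bp.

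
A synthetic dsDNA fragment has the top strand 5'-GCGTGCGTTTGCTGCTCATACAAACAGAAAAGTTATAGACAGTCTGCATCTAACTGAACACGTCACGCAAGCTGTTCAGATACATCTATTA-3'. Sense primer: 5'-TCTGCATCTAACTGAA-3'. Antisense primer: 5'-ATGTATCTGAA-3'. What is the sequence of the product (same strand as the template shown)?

Scanning the template, TCTGCATCTAACTGAA occurs at positions 43–58; this primer anneals to the bottom strand there with its 3' end pointing downstream.
Taking the reverse complement of ATGTATCTGAA gives TTCAGATACAT, found at positions 75–85 on the template; the primer anneals here to the top strand with its 3' end pointing upstream.
The product is the template from position 43 through 85 (43 bp).

5'-TCTGCATCTAACTGAACACGTCACGCAAGCTGTTCAGATACAT-3'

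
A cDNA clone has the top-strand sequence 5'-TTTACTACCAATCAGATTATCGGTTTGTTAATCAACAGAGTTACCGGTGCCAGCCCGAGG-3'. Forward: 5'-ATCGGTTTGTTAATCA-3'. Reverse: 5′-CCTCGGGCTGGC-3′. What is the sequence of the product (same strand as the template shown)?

5'-ATCGGTTTGTTAATCAACAGAGTTACCGGTGCCAGCCCGAGG-3'

Scanning the template, ATCGGTTTGTTAATCA occurs at positions 19–34; this primer anneals to the bottom strand there with its 3' end pointing downstream.
The reverse primer's reverse complement is GCCAGCCCGAGG, which matches the template at positions 49–60.
The product is the template from position 19 through 60 (42 bp).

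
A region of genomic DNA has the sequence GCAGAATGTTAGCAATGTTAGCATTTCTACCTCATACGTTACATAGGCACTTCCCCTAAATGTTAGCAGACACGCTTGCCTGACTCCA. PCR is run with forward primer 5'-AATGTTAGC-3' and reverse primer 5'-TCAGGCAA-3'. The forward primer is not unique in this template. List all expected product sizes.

79 bp, 70 bp, 25 bp

The forward primer AATGTTAGC matches the top strand at positions 5–13, 14–22, 59–67.
The reverse primer's reverse complement is TTGCCTGA, matching at positions 76–83.
Each forward site pairs with the reverse site to give a product ending at position 83: sizes 79, 70, 25 bp.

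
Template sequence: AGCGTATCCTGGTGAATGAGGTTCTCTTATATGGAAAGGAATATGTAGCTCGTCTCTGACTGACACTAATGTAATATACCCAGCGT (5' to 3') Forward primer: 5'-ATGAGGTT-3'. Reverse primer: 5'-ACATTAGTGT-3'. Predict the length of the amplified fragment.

57 bp

The forward primer matches the template at positions 16–23.
Reverse complement of the reverse primer: ACACTAATGT. This occurs on the top strand at positions 63–72.
Amplicon spans positions 16–72: 57 bp.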